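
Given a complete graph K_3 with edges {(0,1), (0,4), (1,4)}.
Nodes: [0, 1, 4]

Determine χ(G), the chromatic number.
χ(G) = 3

Clique number ω(G) = 3 (lower bound: χ ≥ ω).
The clique on [0, 1, 4] has size 3, forcing χ ≥ 3, and the coloring below uses 3 colors, so χ(G) = 3.
A valid 3-coloring: color 1: [4]; color 2: [0]; color 3: [1].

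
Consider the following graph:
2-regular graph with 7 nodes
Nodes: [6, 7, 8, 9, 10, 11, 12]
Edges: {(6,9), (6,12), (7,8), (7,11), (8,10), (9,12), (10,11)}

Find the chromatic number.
χ(G) = 3

Clique number ω(G) = 3 (lower bound: χ ≥ ω).
The clique on [6, 9, 12] has size 3, forcing χ ≥ 3, and the coloring below uses 3 colors, so χ(G) = 3.
A valid 3-coloring: color 1: [7, 10, 12]; color 2: [8, 9, 11]; color 3: [6].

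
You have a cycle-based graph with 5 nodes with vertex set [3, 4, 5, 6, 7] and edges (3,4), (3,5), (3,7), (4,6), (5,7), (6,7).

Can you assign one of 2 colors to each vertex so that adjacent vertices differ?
No, G is not 2-colorable

The clique on vertices [3, 5, 7] has size 3 > 2, so it alone needs 3 colors.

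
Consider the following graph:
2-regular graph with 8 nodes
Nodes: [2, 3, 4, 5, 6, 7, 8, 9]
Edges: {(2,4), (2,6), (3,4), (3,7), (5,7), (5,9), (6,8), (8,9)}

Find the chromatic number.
χ(G) = 2

Clique number ω(G) = 2 (lower bound: χ ≥ ω).
The graph is bipartite (no odd cycle), so 2 colors suffice: χ(G) = 2.
A valid 2-coloring: color 1: [4, 6, 7, 9]; color 2: [2, 3, 5, 8].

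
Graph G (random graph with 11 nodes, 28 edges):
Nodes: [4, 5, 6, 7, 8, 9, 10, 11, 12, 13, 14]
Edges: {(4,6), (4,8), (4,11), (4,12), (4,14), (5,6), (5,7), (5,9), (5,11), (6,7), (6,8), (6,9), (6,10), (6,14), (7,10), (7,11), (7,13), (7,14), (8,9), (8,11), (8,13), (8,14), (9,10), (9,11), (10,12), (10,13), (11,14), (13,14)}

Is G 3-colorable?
The clique on vertices [4, 8, 11, 14] has size 4 > 3, so it alone needs 4 colors.

No, G is not 3-colorable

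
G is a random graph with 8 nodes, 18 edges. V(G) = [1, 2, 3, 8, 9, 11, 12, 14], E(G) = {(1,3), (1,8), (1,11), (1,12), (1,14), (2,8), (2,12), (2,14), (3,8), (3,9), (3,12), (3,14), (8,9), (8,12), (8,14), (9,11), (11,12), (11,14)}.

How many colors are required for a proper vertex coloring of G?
χ(G) = 4

Clique number ω(G) = 4 (lower bound: χ ≥ ω).
The clique on [1, 3, 8, 12] has size 4, forcing χ ≥ 4, and the coloring below uses 4 colors, so χ(G) = 4.
A valid 4-coloring: color 1: [8, 11]; color 2: [1, 2, 9]; color 3: [3]; color 4: [12, 14].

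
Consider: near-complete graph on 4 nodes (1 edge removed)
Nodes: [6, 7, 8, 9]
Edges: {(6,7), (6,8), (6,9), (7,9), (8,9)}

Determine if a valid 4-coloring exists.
Yes, G is 4-colorable

A valid 4-coloring: color 1: [6]; color 2: [9]; color 3: [7, 8].
(χ(G) = 3 ≤ 4.)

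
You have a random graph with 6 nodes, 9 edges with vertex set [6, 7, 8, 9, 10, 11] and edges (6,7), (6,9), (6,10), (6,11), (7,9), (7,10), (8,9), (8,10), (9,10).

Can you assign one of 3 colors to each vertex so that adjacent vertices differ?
The clique on vertices [6, 7, 9, 10] has size 4 > 3, so it alone needs 4 colors.

No, G is not 3-colorable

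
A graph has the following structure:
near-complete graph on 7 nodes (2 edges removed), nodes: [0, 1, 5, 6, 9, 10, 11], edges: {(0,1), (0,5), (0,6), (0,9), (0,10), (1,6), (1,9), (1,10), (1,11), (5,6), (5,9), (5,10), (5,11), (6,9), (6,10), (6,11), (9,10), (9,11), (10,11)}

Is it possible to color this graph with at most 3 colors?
No, G is not 3-colorable

The clique on vertices [0, 1, 6, 9, 10] has size 5 > 3, so it alone needs 5 colors.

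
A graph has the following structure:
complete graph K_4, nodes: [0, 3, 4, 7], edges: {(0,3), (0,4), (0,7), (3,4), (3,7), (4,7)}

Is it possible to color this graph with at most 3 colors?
The clique on vertices [0, 3, 4, 7] has size 4 > 3, so it alone needs 4 colors.

No, G is not 3-colorable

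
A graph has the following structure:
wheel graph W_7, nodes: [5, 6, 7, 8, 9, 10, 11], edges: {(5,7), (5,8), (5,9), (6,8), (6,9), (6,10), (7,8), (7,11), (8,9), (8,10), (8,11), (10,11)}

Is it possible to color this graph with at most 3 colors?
A valid 3-coloring: color 1: [8]; color 2: [7, 9, 10]; color 3: [5, 6, 11].
(χ(G) = 3 ≤ 3.)

Yes, G is 3-colorable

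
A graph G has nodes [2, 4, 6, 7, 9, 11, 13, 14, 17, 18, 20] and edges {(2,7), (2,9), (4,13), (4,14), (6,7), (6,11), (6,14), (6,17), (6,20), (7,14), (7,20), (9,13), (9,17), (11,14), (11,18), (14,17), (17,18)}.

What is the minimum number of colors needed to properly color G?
χ(G) = 3

Clique number ω(G) = 3 (lower bound: χ ≥ ω).
The clique on [6, 7, 20] has size 3, forcing χ ≥ 3, and the coloring below uses 3 colors, so χ(G) = 3.
A valid 3-coloring: color 1: [9, 14, 18, 20]; color 2: [2, 4, 6]; color 3: [7, 11, 13, 17].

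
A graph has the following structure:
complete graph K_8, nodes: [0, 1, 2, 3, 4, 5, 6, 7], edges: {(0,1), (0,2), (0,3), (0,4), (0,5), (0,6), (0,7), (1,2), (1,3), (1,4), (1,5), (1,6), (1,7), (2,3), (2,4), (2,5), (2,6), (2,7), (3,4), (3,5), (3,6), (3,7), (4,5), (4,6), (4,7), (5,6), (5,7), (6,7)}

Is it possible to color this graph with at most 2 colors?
No, G is not 2-colorable

The clique on vertices [0, 1, 2, 3, 4, 5, 6, 7] has size 8 > 2, so it alone needs 8 colors.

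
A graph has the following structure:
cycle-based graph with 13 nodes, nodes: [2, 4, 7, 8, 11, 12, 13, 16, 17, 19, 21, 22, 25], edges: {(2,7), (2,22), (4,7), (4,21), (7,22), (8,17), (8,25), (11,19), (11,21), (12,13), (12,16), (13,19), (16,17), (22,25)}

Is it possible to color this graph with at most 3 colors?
Yes, G is 3-colorable

A valid 3-coloring: color 1: [4, 8, 11, 13, 16, 22]; color 2: [7, 12, 17, 19, 21, 25]; color 3: [2].
(χ(G) = 3 ≤ 3.)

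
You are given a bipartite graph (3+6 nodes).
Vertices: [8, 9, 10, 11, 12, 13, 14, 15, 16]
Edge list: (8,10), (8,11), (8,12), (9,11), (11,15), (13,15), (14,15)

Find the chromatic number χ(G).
Clique number ω(G) = 2 (lower bound: χ ≥ ω).
The graph is bipartite (no odd cycle), so 2 colors suffice: χ(G) = 2.
A valid 2-coloring: color 1: [8, 9, 15, 16]; color 2: [10, 11, 12, 13, 14].

χ(G) = 2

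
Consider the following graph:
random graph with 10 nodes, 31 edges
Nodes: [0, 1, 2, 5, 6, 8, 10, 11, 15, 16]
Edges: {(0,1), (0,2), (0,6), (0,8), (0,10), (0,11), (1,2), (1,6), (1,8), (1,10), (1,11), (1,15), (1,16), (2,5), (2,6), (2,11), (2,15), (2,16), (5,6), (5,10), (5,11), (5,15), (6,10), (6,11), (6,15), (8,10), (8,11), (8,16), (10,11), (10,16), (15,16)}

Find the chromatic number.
χ(G) = 5

Clique number ω(G) = 5 (lower bound: χ ≥ ω).
The clique on [0, 1, 2, 6, 11] has size 5, forcing χ ≥ 5, and the coloring below uses 5 colors, so χ(G) = 5.
A valid 5-coloring: color 1: [1, 5]; color 2: [11, 15]; color 3: [2, 10]; color 4: [6, 8]; color 5: [0, 16].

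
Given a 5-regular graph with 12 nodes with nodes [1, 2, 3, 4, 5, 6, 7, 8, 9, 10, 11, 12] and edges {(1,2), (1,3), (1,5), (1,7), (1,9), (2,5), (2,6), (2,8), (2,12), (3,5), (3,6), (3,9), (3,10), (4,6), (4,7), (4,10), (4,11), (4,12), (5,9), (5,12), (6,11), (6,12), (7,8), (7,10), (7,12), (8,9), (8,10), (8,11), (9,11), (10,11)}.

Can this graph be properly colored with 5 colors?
A valid 5-coloring: color 1: [2, 3, 7, 11]; color 2: [9, 10, 12]; color 3: [4, 5, 8]; color 4: [1, 6].
(χ(G) = 4 ≤ 5.)

Yes, G is 5-colorable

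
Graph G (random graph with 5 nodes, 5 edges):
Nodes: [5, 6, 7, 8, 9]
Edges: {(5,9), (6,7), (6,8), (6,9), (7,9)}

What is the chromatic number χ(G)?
Clique number ω(G) = 3 (lower bound: χ ≥ ω).
The clique on [6, 7, 9] has size 3, forcing χ ≥ 3, and the coloring below uses 3 colors, so χ(G) = 3.
A valid 3-coloring: color 1: [8, 9]; color 2: [5, 6]; color 3: [7].

χ(G) = 3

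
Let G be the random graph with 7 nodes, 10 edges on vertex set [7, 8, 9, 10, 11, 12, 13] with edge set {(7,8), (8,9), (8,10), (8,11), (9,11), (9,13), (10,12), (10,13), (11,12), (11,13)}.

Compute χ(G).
χ(G) = 3

Clique number ω(G) = 3 (lower bound: χ ≥ ω).
The clique on [8, 9, 11] has size 3, forcing χ ≥ 3, and the coloring below uses 3 colors, so χ(G) = 3.
A valid 3-coloring: color 1: [8, 12, 13]; color 2: [7, 10, 11]; color 3: [9].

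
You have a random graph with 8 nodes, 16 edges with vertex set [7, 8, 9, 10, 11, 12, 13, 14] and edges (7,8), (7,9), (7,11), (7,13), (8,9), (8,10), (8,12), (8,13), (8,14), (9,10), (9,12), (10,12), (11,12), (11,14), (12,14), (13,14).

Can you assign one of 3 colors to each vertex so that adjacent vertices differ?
No, G is not 3-colorable

The clique on vertices [8, 9, 10, 12] has size 4 > 3, so it alone needs 4 colors.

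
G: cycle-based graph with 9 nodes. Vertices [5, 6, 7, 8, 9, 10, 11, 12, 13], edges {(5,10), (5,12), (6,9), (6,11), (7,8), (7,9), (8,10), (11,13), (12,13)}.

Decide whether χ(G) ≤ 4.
A valid 4-coloring: color 1: [7, 10, 11, 12]; color 2: [5, 6, 8, 13]; color 3: [9].
(χ(G) = 3 ≤ 4.)

Yes, G is 4-colorable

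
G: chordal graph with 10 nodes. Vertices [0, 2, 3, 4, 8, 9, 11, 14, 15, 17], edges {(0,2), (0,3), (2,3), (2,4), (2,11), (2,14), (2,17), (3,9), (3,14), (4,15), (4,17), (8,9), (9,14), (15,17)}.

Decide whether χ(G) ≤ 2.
The clique on vertices [3, 9, 14] has size 3 > 2, so it alone needs 3 colors.

No, G is not 2-colorable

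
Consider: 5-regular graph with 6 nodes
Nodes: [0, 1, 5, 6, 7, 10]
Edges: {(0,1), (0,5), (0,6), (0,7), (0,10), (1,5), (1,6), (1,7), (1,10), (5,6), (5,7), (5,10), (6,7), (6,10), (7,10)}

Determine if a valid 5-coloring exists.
No, G is not 5-colorable

The clique on vertices [0, 1, 5, 6, 7, 10] has size 6 > 5, so it alone needs 6 colors.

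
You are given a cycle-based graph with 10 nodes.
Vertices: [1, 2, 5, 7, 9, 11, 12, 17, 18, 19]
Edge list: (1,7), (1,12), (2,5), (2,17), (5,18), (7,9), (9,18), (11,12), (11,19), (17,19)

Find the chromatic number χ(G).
Clique number ω(G) = 2 (lower bound: χ ≥ ω).
The graph is bipartite (no odd cycle), so 2 colors suffice: χ(G) = 2.
A valid 2-coloring: color 1: [1, 5, 9, 11, 17]; color 2: [2, 7, 12, 18, 19].

χ(G) = 2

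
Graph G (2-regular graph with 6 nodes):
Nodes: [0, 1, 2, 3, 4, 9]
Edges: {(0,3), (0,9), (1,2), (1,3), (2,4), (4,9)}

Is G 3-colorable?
A valid 3-coloring: color 1: [0, 1, 4]; color 2: [2, 3, 9].
(χ(G) = 2 ≤ 3.)

Yes, G is 3-colorable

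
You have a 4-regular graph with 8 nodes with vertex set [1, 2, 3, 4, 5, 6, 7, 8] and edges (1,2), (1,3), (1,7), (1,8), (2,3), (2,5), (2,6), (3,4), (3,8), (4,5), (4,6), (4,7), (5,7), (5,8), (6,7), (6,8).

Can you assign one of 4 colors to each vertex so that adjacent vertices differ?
Yes, G is 4-colorable

A valid 4-coloring: color 1: [1, 5, 6]; color 2: [3, 7]; color 3: [2, 4, 8].
(χ(G) = 3 ≤ 4.)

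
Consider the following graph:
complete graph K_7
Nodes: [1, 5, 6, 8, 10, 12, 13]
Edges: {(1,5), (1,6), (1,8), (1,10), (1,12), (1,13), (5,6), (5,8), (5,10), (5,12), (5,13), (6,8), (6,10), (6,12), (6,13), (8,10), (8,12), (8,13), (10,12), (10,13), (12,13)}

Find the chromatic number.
Clique number ω(G) = 7 (lower bound: χ ≥ ω).
The clique on [1, 5, 6, 8, 10, 12, 13] has size 7, forcing χ ≥ 7, and the coloring below uses 7 colors, so χ(G) = 7.
A valid 7-coloring: color 1: [6]; color 2: [12]; color 3: [5]; color 4: [1]; color 5: [10]; color 6: [13]; color 7: [8].

χ(G) = 7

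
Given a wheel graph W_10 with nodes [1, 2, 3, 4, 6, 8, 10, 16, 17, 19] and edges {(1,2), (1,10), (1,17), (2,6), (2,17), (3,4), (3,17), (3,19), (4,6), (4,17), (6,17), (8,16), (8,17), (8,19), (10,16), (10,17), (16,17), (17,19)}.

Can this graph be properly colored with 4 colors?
A valid 4-coloring: color 1: [17]; color 2: [1, 6, 16, 19]; color 3: [2, 4, 8, 10]; color 4: [3].
(χ(G) = 4 ≤ 4.)

Yes, G is 4-colorable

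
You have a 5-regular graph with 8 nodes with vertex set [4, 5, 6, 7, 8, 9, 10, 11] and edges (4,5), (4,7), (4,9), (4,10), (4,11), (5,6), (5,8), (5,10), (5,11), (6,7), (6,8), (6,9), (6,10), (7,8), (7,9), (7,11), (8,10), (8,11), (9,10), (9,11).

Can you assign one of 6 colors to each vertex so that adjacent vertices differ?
A valid 6-coloring: color 1: [5, 9]; color 2: [6, 11]; color 3: [7, 10]; color 4: [4, 8].
(χ(G) = 4 ≤ 6.)

Yes, G is 6-colorable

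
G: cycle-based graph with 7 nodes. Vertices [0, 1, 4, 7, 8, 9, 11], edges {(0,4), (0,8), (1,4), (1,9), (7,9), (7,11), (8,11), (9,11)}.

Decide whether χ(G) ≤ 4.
Yes, G is 4-colorable

A valid 4-coloring: color 1: [0, 1, 11]; color 2: [4, 8, 9]; color 3: [7].
(χ(G) = 3 ≤ 4.)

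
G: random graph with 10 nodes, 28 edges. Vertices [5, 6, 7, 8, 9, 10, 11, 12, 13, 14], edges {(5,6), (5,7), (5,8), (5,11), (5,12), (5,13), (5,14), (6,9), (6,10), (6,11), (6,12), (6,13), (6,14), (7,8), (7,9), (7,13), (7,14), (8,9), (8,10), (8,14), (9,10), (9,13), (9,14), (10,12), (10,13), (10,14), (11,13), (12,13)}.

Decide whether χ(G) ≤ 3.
The clique on vertices [8, 9, 10, 14] has size 4 > 3, so it alone needs 4 colors.

No, G is not 3-colorable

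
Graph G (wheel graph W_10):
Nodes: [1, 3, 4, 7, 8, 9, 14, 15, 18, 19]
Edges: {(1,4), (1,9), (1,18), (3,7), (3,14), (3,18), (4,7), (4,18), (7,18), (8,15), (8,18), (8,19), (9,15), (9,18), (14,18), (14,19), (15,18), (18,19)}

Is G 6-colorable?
Yes, G is 6-colorable

A valid 6-coloring: color 1: [18]; color 2: [1, 7, 8, 14]; color 3: [3, 4, 9, 19]; color 4: [15].
(χ(G) = 4 ≤ 6.)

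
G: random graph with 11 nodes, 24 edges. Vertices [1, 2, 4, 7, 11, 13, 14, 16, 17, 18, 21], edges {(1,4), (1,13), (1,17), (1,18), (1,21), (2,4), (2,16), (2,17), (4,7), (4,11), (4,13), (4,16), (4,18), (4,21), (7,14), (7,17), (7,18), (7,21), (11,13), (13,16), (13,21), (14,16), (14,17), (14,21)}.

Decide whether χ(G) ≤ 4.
A valid 4-coloring: color 1: [4, 14]; color 2: [11, 16, 17, 18, 21]; color 3: [1, 2, 7]; color 4: [13].
(χ(G) = 4 ≤ 4.)

Yes, G is 4-colorable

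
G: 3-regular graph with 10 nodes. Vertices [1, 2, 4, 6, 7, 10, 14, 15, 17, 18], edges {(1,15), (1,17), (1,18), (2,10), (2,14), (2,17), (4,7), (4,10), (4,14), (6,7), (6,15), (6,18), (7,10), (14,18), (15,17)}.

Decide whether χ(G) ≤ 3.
Yes, G is 3-colorable

A valid 3-coloring: color 1: [2, 4, 15, 18]; color 2: [6, 10, 14, 17]; color 3: [1, 7].
(χ(G) = 3 ≤ 3.)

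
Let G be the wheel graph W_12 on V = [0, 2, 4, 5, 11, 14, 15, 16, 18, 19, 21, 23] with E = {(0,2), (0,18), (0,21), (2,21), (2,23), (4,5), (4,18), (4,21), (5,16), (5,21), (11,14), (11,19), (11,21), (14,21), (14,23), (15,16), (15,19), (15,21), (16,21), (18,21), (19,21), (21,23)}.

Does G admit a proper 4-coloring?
Yes, G is 4-colorable

A valid 4-coloring: color 1: [21]; color 2: [0, 4, 11, 15, 23]; color 3: [2, 14, 16, 18, 19]; color 4: [5].
(χ(G) = 4 ≤ 4.)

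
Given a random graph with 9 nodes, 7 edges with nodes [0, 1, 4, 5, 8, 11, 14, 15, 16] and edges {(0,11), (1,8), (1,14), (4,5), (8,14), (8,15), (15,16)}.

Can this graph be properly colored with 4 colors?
A valid 4-coloring: color 1: [5, 8, 11, 16]; color 2: [0, 4, 14, 15]; color 3: [1].
(χ(G) = 3 ≤ 4.)

Yes, G is 4-colorable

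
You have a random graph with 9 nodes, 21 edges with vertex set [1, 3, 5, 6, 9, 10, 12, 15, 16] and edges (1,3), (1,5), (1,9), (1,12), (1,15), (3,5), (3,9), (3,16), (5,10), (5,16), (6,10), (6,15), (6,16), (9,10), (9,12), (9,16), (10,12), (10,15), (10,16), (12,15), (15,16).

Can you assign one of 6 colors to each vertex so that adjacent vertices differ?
A valid 6-coloring: color 1: [1, 10]; color 2: [12, 16]; color 3: [5, 9, 15]; color 4: [3, 6].
(χ(G) = 4 ≤ 6.)

Yes, G is 6-colorable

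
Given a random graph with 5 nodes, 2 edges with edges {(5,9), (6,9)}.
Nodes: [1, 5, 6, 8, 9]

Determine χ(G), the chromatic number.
χ(G) = 2

Clique number ω(G) = 2 (lower bound: χ ≥ ω).
The graph is bipartite (no odd cycle), so 2 colors suffice: χ(G) = 2.
A valid 2-coloring: color 1: [1, 8, 9]; color 2: [5, 6].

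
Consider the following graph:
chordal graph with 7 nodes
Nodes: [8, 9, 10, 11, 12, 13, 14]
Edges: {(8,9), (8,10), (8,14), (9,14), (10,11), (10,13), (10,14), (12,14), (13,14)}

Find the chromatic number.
χ(G) = 3

Clique number ω(G) = 3 (lower bound: χ ≥ ω).
The clique on [8, 9, 14] has size 3, forcing χ ≥ 3, and the coloring below uses 3 colors, so χ(G) = 3.
A valid 3-coloring: color 1: [11, 14]; color 2: [9, 10, 12]; color 3: [8, 13].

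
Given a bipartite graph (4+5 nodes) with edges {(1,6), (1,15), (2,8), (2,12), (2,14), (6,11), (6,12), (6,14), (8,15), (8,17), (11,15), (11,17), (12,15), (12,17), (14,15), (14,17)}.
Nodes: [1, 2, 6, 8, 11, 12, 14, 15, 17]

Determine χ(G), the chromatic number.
Clique number ω(G) = 2 (lower bound: χ ≥ ω).
The graph is bipartite (no odd cycle), so 2 colors suffice: χ(G) = 2.
A valid 2-coloring: color 1: [2, 6, 15, 17]; color 2: [1, 8, 11, 12, 14].

χ(G) = 2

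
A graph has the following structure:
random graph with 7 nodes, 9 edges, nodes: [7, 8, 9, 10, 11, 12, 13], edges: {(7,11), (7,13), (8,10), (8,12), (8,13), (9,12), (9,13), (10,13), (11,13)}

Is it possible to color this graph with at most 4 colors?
Yes, G is 4-colorable

A valid 4-coloring: color 1: [12, 13]; color 2: [7, 8, 9]; color 3: [10, 11].
(χ(G) = 3 ≤ 4.)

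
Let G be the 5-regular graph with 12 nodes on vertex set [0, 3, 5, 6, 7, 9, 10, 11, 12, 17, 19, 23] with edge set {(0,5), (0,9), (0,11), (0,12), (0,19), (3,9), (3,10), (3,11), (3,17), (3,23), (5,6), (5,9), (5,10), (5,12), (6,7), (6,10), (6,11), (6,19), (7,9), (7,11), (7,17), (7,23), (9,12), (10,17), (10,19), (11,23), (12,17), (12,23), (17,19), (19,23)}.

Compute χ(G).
χ(G) = 4

Clique number ω(G) = 4 (lower bound: χ ≥ ω).
The clique on [0, 5, 9, 12] has size 4, forcing χ ≥ 4, and the coloring below uses 4 colors, so χ(G) = 4.
A valid 4-coloring: color 1: [3, 5, 7, 19]; color 2: [10, 11, 12]; color 3: [0, 6, 17, 23]; color 4: [9].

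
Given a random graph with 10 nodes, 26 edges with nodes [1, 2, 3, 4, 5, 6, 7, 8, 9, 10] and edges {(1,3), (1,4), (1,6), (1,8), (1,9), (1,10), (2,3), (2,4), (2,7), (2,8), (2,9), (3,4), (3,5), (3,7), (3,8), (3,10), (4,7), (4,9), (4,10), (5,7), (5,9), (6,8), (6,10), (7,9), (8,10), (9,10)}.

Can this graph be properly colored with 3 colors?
The clique on vertices [1, 4, 9, 10] has size 4 > 3, so it alone needs 4 colors.

No, G is not 3-colorable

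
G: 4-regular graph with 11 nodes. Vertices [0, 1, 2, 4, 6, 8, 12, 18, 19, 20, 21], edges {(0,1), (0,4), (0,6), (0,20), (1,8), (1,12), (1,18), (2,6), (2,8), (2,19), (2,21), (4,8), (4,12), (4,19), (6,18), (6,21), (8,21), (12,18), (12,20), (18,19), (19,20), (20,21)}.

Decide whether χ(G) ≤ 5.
Yes, G is 5-colorable

A valid 5-coloring: color 1: [4, 18, 21]; color 2: [6, 8, 20]; color 3: [0, 2, 12]; color 4: [1, 19].
(χ(G) = 3 ≤ 5.)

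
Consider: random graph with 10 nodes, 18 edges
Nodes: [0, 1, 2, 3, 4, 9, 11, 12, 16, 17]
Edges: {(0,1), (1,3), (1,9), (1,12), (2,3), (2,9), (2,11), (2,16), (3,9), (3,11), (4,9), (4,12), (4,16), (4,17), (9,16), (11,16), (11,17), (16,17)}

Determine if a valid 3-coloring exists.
Odd cycle [11, 17, 4, 9, 2] needs 3 colors (χ ≥ 3).
Vertex 16 is adjacent to every vertex of [2, 4, 9, 11, 17], which already need 3 colors among themselves, so 16 needs a new color (χ ≥ 4).
Hence χ(G) ≥ 4 > 3, so no proper 3-coloring exists.

No, G is not 3-colorable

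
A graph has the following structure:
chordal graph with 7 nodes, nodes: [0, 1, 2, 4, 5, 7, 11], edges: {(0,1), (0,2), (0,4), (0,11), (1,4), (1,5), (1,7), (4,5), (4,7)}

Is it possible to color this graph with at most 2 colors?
No, G is not 2-colorable

The clique on vertices [0, 1, 4] has size 3 > 2, so it alone needs 3 colors.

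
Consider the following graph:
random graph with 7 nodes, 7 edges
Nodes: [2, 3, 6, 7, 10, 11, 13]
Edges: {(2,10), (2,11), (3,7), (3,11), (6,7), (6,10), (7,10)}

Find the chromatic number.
χ(G) = 3

Clique number ω(G) = 3 (lower bound: χ ≥ ω).
The clique on [6, 7, 10] has size 3, forcing χ ≥ 3, and the coloring below uses 3 colors, so χ(G) = 3.
A valid 3-coloring: color 1: [2, 7, 13]; color 2: [3, 10]; color 3: [6, 11].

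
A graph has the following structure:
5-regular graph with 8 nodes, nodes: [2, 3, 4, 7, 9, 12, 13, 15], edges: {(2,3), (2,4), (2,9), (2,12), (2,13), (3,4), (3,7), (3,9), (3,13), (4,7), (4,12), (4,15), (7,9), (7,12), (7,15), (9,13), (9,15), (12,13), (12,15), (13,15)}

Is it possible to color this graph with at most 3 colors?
The clique on vertices [2, 3, 9, 13] has size 4 > 3, so it alone needs 4 colors.

No, G is not 3-colorable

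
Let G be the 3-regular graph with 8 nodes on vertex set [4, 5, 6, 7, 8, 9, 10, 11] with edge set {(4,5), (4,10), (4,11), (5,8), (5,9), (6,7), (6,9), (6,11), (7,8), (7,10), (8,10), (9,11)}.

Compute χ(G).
Clique number ω(G) = 3 (lower bound: χ ≥ ω).
The clique on [6, 9, 11] has size 3, forcing χ ≥ 3, and the coloring below uses 3 colors, so χ(G) = 3.
A valid 3-coloring: color 1: [5, 7, 11]; color 2: [4, 6, 8]; color 3: [9, 10].

χ(G) = 3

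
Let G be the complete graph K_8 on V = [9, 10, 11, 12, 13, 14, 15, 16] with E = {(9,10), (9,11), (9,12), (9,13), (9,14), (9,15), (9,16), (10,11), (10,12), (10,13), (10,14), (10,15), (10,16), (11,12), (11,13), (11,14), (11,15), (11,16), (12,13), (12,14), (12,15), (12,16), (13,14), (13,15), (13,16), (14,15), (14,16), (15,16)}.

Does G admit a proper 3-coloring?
No, G is not 3-colorable

The clique on vertices [9, 10, 11, 12, 13, 14, 15, 16] has size 8 > 3, so it alone needs 8 colors.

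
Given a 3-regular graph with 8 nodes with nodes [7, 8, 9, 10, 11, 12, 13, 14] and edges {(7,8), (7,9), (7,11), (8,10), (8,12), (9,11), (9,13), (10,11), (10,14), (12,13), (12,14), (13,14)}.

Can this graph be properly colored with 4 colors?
Yes, G is 4-colorable

A valid 4-coloring: color 1: [8, 11, 13]; color 2: [9, 10, 12]; color 3: [7, 14].
(χ(G) = 3 ≤ 4.)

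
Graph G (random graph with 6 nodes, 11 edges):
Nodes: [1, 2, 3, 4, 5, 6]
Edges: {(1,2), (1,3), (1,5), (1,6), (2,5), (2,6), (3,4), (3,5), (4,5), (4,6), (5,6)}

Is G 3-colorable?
No, G is not 3-colorable

The clique on vertices [1, 2, 5, 6] has size 4 > 3, so it alone needs 4 colors.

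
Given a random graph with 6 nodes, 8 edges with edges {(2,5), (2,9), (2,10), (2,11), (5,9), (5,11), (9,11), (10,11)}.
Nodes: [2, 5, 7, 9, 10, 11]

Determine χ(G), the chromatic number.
χ(G) = 4

Clique number ω(G) = 4 (lower bound: χ ≥ ω).
The clique on [2, 5, 9, 11] has size 4, forcing χ ≥ 4, and the coloring below uses 4 colors, so χ(G) = 4.
A valid 4-coloring: color 1: [7, 11]; color 2: [2]; color 3: [9, 10]; color 4: [5].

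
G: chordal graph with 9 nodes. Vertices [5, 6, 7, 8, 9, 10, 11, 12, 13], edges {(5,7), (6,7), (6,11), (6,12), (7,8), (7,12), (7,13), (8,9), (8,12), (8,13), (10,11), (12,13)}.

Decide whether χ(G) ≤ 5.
A valid 5-coloring: color 1: [7, 9, 11]; color 2: [5, 10, 12]; color 3: [6, 8]; color 4: [13].
(χ(G) = 4 ≤ 5.)

Yes, G is 5-colorable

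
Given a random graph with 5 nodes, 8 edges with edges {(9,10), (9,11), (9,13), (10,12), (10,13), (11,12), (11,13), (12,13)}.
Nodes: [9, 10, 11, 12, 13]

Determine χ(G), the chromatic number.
Clique number ω(G) = 3 (lower bound: χ ≥ ω).
The clique on [9, 10, 13] has size 3, forcing χ ≥ 3, and the coloring below uses 3 colors, so χ(G) = 3.
A valid 3-coloring: color 1: [13]; color 2: [9, 12]; color 3: [10, 11].

χ(G) = 3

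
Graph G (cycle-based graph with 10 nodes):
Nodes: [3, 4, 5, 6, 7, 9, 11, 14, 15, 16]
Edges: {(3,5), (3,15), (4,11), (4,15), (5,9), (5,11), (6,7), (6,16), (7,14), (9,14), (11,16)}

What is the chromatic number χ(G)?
χ(G) = 3

Clique number ω(G) = 2 (lower bound: χ ≥ ω).
Odd cycle [5, 9, 14, 7, 6, 16, 11] needs 3 colors (χ ≥ 3).
The coloring below uses 3 colors, so χ(G) = 3.
A valid 3-coloring: color 1: [7, 9, 11, 15]; color 2: [4, 5, 14, 16]; color 3: [3, 6].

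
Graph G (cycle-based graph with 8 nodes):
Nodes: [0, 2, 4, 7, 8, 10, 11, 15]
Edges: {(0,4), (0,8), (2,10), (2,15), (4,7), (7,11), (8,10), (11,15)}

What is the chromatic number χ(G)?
χ(G) = 2

Clique number ω(G) = 2 (lower bound: χ ≥ ω).
The graph is bipartite (no odd cycle), so 2 colors suffice: χ(G) = 2.
A valid 2-coloring: color 1: [0, 7, 10, 15]; color 2: [2, 4, 8, 11].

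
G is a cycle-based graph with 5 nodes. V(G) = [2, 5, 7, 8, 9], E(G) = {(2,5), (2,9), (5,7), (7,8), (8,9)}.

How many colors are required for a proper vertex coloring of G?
χ(G) = 3

Clique number ω(G) = 2 (lower bound: χ ≥ ω).
Odd cycle [8, 7, 5, 2, 9] needs 3 colors (χ ≥ 3).
The coloring below uses 3 colors, so χ(G) = 3.
A valid 3-coloring: color 1: [2, 8]; color 2: [7, 9]; color 3: [5].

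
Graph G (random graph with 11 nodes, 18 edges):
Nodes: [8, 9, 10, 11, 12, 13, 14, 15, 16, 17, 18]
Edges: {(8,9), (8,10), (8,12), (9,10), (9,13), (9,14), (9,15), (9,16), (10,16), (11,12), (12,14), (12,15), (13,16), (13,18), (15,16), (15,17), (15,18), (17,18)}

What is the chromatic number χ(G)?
Clique number ω(G) = 3 (lower bound: χ ≥ ω).
The clique on [8, 9, 10] has size 3, forcing χ ≥ 3, and the coloring below uses 3 colors, so χ(G) = 3.
A valid 3-coloring: color 1: [9, 12, 18]; color 2: [10, 11, 13, 14, 15]; color 3: [8, 16, 17].

χ(G) = 3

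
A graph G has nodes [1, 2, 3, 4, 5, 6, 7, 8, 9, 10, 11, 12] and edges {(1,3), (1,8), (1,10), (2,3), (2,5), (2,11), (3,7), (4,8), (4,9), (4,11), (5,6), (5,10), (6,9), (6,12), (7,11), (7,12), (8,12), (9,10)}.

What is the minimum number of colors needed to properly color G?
χ(G) = 3

Clique number ω(G) = 2 (lower bound: χ ≥ ω).
Odd cycle [8, 1, 10, 9, 4] needs 3 colors (χ ≥ 3).
The coloring below uses 3 colors, so χ(G) = 3.
A valid 3-coloring: color 1: [2, 4, 6, 7, 10]; color 2: [3, 5, 8, 9, 11]; color 3: [1, 12].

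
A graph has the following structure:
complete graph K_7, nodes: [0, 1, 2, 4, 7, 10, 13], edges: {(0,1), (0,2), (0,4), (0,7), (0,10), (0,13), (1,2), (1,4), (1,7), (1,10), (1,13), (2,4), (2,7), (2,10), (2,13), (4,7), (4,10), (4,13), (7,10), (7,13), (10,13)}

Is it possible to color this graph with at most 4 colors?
The clique on vertices [0, 1, 2, 4, 7, 10, 13] has size 7 > 4, so it alone needs 7 colors.

No, G is not 4-colorable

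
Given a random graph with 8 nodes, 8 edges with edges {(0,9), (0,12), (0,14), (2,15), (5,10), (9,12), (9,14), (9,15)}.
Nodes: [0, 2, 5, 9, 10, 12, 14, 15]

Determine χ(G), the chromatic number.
χ(G) = 3

Clique number ω(G) = 3 (lower bound: χ ≥ ω).
The clique on [0, 9, 12] has size 3, forcing χ ≥ 3, and the coloring below uses 3 colors, so χ(G) = 3.
A valid 3-coloring: color 1: [2, 5, 9]; color 2: [0, 10, 15]; color 3: [12, 14].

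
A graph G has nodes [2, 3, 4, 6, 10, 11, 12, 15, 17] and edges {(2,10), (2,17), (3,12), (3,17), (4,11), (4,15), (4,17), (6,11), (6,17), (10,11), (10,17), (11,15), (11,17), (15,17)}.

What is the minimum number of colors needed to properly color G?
Clique number ω(G) = 4 (lower bound: χ ≥ ω).
The clique on [4, 11, 15, 17] has size 4, forcing χ ≥ 4, and the coloring below uses 4 colors, so χ(G) = 4.
A valid 4-coloring: color 1: [12, 17]; color 2: [2, 3, 11]; color 3: [4, 6, 10]; color 4: [15].

χ(G) = 4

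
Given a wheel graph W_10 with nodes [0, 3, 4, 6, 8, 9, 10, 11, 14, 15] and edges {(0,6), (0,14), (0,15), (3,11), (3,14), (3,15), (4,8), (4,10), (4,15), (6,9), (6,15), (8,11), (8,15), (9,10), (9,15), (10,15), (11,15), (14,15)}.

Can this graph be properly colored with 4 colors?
A valid 4-coloring: color 1: [15]; color 2: [0, 3, 4, 9]; color 3: [6, 10, 11, 14]; color 4: [8].
(χ(G) = 4 ≤ 4.)

Yes, G is 4-colorable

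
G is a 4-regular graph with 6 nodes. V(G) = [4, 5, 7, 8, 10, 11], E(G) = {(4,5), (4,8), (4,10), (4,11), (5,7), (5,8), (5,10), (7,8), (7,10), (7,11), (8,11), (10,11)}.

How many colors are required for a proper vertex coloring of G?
Clique number ω(G) = 3 (lower bound: χ ≥ ω).
The clique on [4, 8, 11] has size 3, forcing χ ≥ 3, and the coloring below uses 3 colors, so χ(G) = 3.
A valid 3-coloring: color 1: [4, 7]; color 2: [8, 10]; color 3: [5, 11].

χ(G) = 3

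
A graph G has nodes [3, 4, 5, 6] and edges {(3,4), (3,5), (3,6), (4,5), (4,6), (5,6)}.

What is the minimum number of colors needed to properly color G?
Clique number ω(G) = 4 (lower bound: χ ≥ ω).
The clique on [3, 4, 5, 6] has size 4, forcing χ ≥ 4, and the coloring below uses 4 colors, so χ(G) = 4.
A valid 4-coloring: color 1: [5]; color 2: [6]; color 3: [4]; color 4: [3].

χ(G) = 4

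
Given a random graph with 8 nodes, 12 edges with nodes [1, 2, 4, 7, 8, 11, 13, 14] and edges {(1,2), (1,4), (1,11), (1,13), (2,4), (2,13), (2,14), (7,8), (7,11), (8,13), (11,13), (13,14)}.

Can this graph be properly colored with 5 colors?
Yes, G is 5-colorable

A valid 5-coloring: color 1: [4, 7, 13]; color 2: [1, 8, 14]; color 3: [2, 11].
(χ(G) = 3 ≤ 5.)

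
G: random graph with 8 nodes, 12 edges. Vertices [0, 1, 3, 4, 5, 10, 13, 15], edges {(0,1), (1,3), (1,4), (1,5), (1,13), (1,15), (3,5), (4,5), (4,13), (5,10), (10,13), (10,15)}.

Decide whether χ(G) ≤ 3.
Yes, G is 3-colorable

A valid 3-coloring: color 1: [1, 10]; color 2: [0, 5, 13, 15]; color 3: [3, 4].
(χ(G) = 3 ≤ 3.)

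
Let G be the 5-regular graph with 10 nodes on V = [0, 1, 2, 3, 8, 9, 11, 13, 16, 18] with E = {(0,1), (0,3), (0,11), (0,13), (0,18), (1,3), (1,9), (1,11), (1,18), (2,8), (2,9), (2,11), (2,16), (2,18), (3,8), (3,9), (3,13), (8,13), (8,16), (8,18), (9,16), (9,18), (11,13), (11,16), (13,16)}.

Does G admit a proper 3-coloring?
Odd cycle [11, 16, 8, 3, 0] needs 3 colors (χ ≥ 3).
Vertex 13 is adjacent to every vertex of [0, 3, 8, 11, 16], which already need 3 colors among themselves, so 13 needs a new color (χ ≥ 4).
Hence χ(G) ≥ 4 > 3, so no proper 3-coloring exists.

No, G is not 3-colorable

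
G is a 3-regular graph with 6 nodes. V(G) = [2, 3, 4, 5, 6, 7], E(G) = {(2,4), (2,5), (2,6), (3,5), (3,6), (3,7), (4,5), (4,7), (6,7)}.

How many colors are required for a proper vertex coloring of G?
Clique number ω(G) = 3 (lower bound: χ ≥ ω).
The clique on [2, 4, 5] has size 3, forcing χ ≥ 3, and the coloring below uses 3 colors, so χ(G) = 3.
A valid 3-coloring: color 1: [5, 7]; color 2: [2, 3]; color 3: [4, 6].

χ(G) = 3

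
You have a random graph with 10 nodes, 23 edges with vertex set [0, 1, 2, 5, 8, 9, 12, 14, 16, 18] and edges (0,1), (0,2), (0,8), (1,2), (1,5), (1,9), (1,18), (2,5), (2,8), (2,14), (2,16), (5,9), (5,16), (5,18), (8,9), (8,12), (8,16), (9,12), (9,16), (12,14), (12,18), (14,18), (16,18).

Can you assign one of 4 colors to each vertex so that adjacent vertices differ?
A valid 4-coloring: color 1: [2, 9, 18]; color 2: [5, 8, 14]; color 3: [0, 12, 16]; color 4: [1].
(χ(G) = 4 ≤ 4.)

Yes, G is 4-colorable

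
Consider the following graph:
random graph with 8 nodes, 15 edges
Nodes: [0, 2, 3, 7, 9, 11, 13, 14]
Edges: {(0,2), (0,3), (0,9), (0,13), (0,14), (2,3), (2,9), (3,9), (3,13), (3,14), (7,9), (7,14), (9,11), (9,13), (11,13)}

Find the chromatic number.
Clique number ω(G) = 4 (lower bound: χ ≥ ω).
The clique on [0, 2, 3, 9] has size 4, forcing χ ≥ 4, and the coloring below uses 4 colors, so χ(G) = 4.
A valid 4-coloring: color 1: [9, 14]; color 2: [3, 7, 11]; color 3: [0]; color 4: [2, 13].

χ(G) = 4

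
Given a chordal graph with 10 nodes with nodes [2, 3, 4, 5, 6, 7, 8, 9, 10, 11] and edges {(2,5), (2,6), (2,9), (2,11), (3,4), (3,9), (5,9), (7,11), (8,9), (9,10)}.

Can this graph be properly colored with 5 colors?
A valid 5-coloring: color 1: [4, 6, 9, 11]; color 2: [2, 3, 7, 8, 10]; color 3: [5].
(χ(G) = 3 ≤ 5.)

Yes, G is 5-colorable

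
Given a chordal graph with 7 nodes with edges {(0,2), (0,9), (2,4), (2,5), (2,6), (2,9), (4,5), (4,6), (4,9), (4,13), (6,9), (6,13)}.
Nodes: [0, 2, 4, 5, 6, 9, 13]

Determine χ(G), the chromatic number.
Clique number ω(G) = 4 (lower bound: χ ≥ ω).
The clique on [2, 4, 6, 9] has size 4, forcing χ ≥ 4, and the coloring below uses 4 colors, so χ(G) = 4.
A valid 4-coloring: color 1: [0, 4]; color 2: [2, 13]; color 3: [5, 6]; color 4: [9].

χ(G) = 4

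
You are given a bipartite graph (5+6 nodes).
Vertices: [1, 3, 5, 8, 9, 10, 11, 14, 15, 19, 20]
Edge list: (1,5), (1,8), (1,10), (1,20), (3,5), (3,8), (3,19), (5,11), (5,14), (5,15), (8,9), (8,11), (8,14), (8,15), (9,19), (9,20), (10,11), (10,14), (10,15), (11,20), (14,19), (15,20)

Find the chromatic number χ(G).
Clique number ω(G) = 2 (lower bound: χ ≥ ω).
The graph is bipartite (no odd cycle), so 2 colors suffice: χ(G) = 2.
A valid 2-coloring: color 1: [5, 8, 10, 19, 20]; color 2: [1, 3, 9, 11, 14, 15].

χ(G) = 2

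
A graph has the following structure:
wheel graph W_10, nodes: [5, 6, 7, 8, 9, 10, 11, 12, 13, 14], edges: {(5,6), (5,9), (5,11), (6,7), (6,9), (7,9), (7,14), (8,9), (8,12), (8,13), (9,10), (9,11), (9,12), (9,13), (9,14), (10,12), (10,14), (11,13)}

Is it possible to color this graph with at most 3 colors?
Odd cycle [5, 6, 7, 14, 10, 12, 8, 13, 11] needs 3 colors (χ ≥ 3).
Vertex 9 is adjacent to every vertex of [5, 6, 7, 8, 10, 11, 12, 13, 14], which already need 3 colors among themselves, so 9 needs a new color (χ ≥ 4).
Hence χ(G) ≥ 4 > 3, so no proper 3-coloring exists.

No, G is not 3-colorable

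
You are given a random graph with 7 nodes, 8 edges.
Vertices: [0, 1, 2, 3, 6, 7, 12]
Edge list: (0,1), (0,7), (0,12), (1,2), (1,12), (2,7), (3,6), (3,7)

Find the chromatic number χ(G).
Clique number ω(G) = 3 (lower bound: χ ≥ ω).
The clique on [0, 1, 12] has size 3, forcing χ ≥ 3, and the coloring below uses 3 colors, so χ(G) = 3.
A valid 3-coloring: color 1: [1, 6, 7]; color 2: [0, 2, 3]; color 3: [12].

χ(G) = 3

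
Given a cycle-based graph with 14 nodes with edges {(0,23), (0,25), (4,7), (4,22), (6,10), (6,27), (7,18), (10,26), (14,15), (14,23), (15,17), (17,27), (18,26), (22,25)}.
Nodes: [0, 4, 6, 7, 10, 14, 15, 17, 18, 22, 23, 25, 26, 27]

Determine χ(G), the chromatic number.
Clique number ω(G) = 2 (lower bound: χ ≥ ω).
The graph is bipartite (no odd cycle), so 2 colors suffice: χ(G) = 2.
A valid 2-coloring: color 1: [0, 6, 7, 14, 17, 22, 26]; color 2: [4, 10, 15, 18, 23, 25, 27].

χ(G) = 2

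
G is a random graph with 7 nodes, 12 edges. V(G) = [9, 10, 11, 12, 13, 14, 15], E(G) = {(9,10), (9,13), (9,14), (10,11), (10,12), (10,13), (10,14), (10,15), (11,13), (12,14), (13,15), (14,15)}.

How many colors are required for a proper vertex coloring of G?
χ(G) = 3

Clique number ω(G) = 3 (lower bound: χ ≥ ω).
The clique on [10, 12, 14] has size 3, forcing χ ≥ 3, and the coloring below uses 3 colors, so χ(G) = 3.
A valid 3-coloring: color 1: [10]; color 2: [13, 14]; color 3: [9, 11, 12, 15].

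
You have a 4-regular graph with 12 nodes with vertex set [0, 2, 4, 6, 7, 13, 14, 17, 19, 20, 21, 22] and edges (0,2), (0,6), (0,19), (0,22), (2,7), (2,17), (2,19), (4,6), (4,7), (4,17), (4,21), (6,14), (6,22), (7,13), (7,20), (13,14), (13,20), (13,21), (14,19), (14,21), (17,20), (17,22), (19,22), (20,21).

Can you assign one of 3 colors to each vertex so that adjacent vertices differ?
A valid 3-coloring: color 1: [6, 7, 17, 19, 21]; color 2: [2, 4, 14, 20, 22]; color 3: [0, 13].
(χ(G) = 3 ≤ 3.)

Yes, G is 3-colorable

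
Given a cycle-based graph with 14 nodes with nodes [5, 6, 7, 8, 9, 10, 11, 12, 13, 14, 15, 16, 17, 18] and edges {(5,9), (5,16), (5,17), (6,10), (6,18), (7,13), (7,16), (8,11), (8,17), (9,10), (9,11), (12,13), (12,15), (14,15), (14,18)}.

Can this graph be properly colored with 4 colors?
Yes, G is 4-colorable

A valid 4-coloring: color 1: [5, 6, 7, 8, 12, 14]; color 2: [9, 13, 15, 16, 17, 18]; color 3: [10, 11].
(χ(G) = 3 ≤ 4.)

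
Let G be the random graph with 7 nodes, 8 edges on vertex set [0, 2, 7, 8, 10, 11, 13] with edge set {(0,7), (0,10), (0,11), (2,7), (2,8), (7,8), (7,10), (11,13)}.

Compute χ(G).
χ(G) = 3

Clique number ω(G) = 3 (lower bound: χ ≥ ω).
The clique on [0, 7, 10] has size 3, forcing χ ≥ 3, and the coloring below uses 3 colors, so χ(G) = 3.
A valid 3-coloring: color 1: [7, 11]; color 2: [0, 2, 13]; color 3: [8, 10].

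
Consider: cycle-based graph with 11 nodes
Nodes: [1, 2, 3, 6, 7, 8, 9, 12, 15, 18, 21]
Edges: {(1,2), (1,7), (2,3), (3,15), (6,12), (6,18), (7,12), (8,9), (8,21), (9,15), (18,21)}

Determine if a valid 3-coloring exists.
A valid 3-coloring: color 1: [2, 6, 7, 9, 21]; color 2: [1, 3, 8, 12, 18]; color 3: [15].
(χ(G) = 3 ≤ 3.)

Yes, G is 3-colorable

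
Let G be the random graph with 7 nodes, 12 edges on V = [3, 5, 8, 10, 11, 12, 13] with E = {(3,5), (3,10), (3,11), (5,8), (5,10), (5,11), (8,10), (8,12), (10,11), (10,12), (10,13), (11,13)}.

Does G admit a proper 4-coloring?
Yes, G is 4-colorable

A valid 4-coloring: color 1: [10]; color 2: [8, 11]; color 3: [5, 12, 13]; color 4: [3].
(χ(G) = 4 ≤ 4.)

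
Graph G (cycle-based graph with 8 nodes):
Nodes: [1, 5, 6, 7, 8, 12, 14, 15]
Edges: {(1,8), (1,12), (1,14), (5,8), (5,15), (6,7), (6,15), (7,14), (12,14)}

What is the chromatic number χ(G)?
χ(G) = 3

Clique number ω(G) = 3 (lower bound: χ ≥ ω).
The clique on [1, 12, 14] has size 3, forcing χ ≥ 3, and the coloring below uses 3 colors, so χ(G) = 3.
A valid 3-coloring: color 1: [1, 7, 15]; color 2: [5, 6, 14]; color 3: [8, 12].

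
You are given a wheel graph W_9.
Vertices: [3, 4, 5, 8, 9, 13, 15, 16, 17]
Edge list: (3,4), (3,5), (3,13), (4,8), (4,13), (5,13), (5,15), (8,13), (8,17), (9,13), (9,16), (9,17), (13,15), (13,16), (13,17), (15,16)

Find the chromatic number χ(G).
χ(G) = 3

Clique number ω(G) = 3 (lower bound: χ ≥ ω).
The clique on [3, 4, 13] has size 3, forcing χ ≥ 3, and the coloring below uses 3 colors, so χ(G) = 3.
A valid 3-coloring: color 1: [13]; color 2: [3, 8, 9, 15]; color 3: [4, 5, 16, 17].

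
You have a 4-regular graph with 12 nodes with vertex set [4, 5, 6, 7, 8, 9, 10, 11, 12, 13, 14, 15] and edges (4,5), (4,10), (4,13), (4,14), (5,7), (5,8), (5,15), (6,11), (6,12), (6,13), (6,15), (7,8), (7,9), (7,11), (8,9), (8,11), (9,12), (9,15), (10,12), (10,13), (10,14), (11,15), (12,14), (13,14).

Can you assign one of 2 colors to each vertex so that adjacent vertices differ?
The clique on vertices [4, 10, 13, 14] has size 4 > 2, so it alone needs 4 colors.

No, G is not 2-colorable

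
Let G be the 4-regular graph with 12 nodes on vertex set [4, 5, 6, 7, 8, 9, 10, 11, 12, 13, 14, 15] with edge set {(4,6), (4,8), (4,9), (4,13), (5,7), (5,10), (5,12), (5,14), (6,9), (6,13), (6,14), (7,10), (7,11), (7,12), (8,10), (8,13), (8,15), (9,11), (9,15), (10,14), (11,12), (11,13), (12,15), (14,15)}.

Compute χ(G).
Clique number ω(G) = 3 (lower bound: χ ≥ ω).
Suppose a proper 3-coloring c exists. The clique [4, 6, 9] takes 3 distinct colors; by symmetry let c(4) = 1, c(6) = 2, c(9) = 3.
- Vertex 13: neighbors [4, 6] already have colors [1, 2] ⇒ c(13) = 3.
- Vertex 8: neighbors [4, 13] already have colors [1, 3] ⇒ c(8) = 2.
- Vertex 15: neighbors [8, 9] already have colors [2, 3] ⇒ c(15) = 1.
- Vertex 14: neighbors [15, 6] already have colors [1, 2] ⇒ c(14) = 3.
- Vertex 10: neighbors [8, 14] already have colors [2, 3] ⇒ c(10) = 1.
- Vertex 5: neighbors [10, 14] already have colors [1, 3] ⇒ c(5) = 2.
- Vertex 7: neighbors [10, 5] already have colors [1, 2] ⇒ c(7) = 3.
- Vertex 12: neighbors [15, 5, 7] already have colors [1, 2, 3] — all 3 colors blocked. Contradiction.
The forced assignments end in a contradiction, so G has no proper 3-coloring (χ ≥ 4).
The coloring below uses 4 colors, so χ(G) = 4.
A valid 4-coloring: color 1: [7, 8, 9, 14]; color 2: [4, 5, 11, 15]; color 3: [10, 12, 13]; color 4: [6].

χ(G) = 4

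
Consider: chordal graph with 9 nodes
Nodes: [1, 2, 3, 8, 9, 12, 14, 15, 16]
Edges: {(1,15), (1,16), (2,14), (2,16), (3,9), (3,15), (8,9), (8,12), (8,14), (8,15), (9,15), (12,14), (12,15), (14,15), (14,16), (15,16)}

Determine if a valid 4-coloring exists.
A valid 4-coloring: color 1: [2, 15]; color 2: [1, 9, 14]; color 3: [3, 8, 16]; color 4: [12].
(χ(G) = 4 ≤ 4.)

Yes, G is 4-colorable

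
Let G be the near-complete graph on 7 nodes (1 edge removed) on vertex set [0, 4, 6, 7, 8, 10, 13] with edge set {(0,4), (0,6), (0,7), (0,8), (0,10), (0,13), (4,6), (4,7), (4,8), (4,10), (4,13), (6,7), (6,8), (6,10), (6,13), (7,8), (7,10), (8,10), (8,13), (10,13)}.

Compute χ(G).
Clique number ω(G) = 6 (lower bound: χ ≥ ω).
The clique on [0, 4, 6, 8, 10, 13] has size 6, forcing χ ≥ 6, and the coloring below uses 6 colors, so χ(G) = 6.
A valid 6-coloring: color 1: [4]; color 2: [0]; color 3: [10]; color 4: [6]; color 5: [8]; color 6: [7, 13].

χ(G) = 6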